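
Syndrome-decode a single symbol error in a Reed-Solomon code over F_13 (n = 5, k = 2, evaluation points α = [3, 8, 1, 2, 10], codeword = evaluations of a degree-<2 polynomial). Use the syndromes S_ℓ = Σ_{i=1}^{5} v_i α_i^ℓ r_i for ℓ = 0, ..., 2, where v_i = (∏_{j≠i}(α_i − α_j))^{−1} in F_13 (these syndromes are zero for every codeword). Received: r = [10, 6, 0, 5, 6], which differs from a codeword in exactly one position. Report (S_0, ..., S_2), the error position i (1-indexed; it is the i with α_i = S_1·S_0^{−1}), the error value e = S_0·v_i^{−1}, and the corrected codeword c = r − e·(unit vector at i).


S = (4, 6, 9), error at position 2, error magnitude e = 10, c = [10, 9, 0, 5, 6].

Step 1: column multipliers v_i = (∏_{j≠i}(α_i − α_j))^{−1} mod 13.
  i = 1 (α = 3): (3−8)(3−1)(3−2)(3−10) = (−5)·2·1·(−7) = 70 ≡ 5, so v_1 = 5^{−1} = 8 (mod 13).
  i = 2 (α = 8): (8−3)(8−1)(8−2)(8−10) = 5·7·6·(−2) = −420 ≡ 9, so v_2 = 9^{−1} = 3 (mod 13).
  i = 3 (α = 1): (1−3)(1−8)(1−2)(1−10) = (−2)·(−7)·(−1)·(−9) = 126 ≡ 9, so v_3 = 9^{−1} = 3 (mod 13).
  i = 4 (α = 2): (2−3)(2−8)(2−1)(2−10) = (−1)·(−6)·1·(−8) = −48 ≡ 4, so v_4 = 4^{−1} = 10 (mod 13).
  i = 5 (α = 10): (10−3)(10−8)(10−1)(10−2) = 7·2·9·8 = 1008 ≡ 7, so v_5 = 7^{−1} = 2 (mod 13).
  v = [8, 3, 3, 10, 2].
Step 2: syndromes of r = [10, 6, 0, 5, 6] (all sums mod 13).
  S_0 = Σ v_i r_i = 8·10 + 3·6 + 3·0 + 10·5 + 2·6 = 160 ≡ 4.
  S_1 = Σ v_i α_i r_i = 8·3·10 + 3·8·6 + 3·1·0 + 10·2·5 + 2·10·6 = 604 ≡ 6.
  α_i^2 mod 13 = [9, 12, 1, 4, 9].
  S_2 = Σ v_i α_i^2 r_i = 8·9·10 + 3·12·6 + 3·1·0 + 10·4·5 + 2·9·6 = 1244 ≡ 9.
  S = (4, 6, 9) ≠ 0, so r is not a codeword (an error is present).
Step 3: locate the error. For a single error e at position i, S_ℓ = v_i·e·α_i^ℓ, so α_err = S_1/S_0.
  S_0^{−1} = 4^{−1} = 10 (mod 13), so α_err = 6·10 = 60 ≡ 8 = α_2. Error position i = 2.
  Consistency check: S_2/S_1 = 9·11 = 99 ≡ 8 = α_err ✓ (single-error assumption holds).
Step 4: error magnitude e = S_0/v_2 = S_0·∏_{j≠2}(α_2 − α_j) = 4·9 = 36 ≡ 10 (mod 13).
Step 5: correct position 2: c_2 = r_2 − e = 6 − 10 ≡ 9 (mod 13). Hence c = [10, 9, 0, 5, 6].
  Check: interpolating c through the α_i gives m(x) = 8 + 5·x (degree < 2) with m(α_i) = c_i for every i, so c is indeed a codeword.


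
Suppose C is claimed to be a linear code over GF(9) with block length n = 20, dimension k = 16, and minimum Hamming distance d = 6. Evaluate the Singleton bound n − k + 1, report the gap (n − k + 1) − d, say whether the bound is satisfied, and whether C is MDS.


Singleton RHS = n − k + 1 = 5, slack = -1, bound violated (no such code; not MDS).

Singleton bound: d ≤ n − k + 1.
Here n = 20, k = 16, so n − k + 1 = 5.
Given d = 6, check d ≤ 5: NO.
Slack = (n − k + 1) − d = -1.
The slack is negative: d = 6 exceeds n − k + 1 = 5 by 1, so the Singleton bound is violated and no linear [20, 16, 6]_9 code can exist. In particular it is not MDS (MDS requires d = n − k + 1 exactly).
Description: the claimed parameters are [20, 16, 6]_9; such a code would be impossible (violates the Singleton bound).


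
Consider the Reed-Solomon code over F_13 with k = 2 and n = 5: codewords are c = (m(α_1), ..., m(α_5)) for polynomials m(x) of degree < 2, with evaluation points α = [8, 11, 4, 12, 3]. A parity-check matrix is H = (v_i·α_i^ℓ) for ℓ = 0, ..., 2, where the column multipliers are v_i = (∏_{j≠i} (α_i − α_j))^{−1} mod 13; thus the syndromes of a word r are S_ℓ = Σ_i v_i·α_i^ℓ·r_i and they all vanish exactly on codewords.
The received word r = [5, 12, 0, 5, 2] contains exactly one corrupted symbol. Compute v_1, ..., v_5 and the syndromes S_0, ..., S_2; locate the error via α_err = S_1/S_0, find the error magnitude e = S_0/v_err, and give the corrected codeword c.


S = (4, 9, 4), error at position 4, error magnitude e = 8, c = [5, 12, 0, 10, 2].

Step 1: column multipliers v_i = (∏_{j≠i}(α_i − α_j))^{−1} mod 13.
  i = 1 (α = 8): (8−11)(8−4)(8−12)(8−3) = (−3)·4·(−4)·5 = 240 ≡ 6, so v_1 = 6^{−1} = 11 (mod 13).
  i = 2 (α = 11): (11−8)(11−4)(11−12)(11−3) = 3·7·(−1)·8 = −168 ≡ 1, so v_2 = 1^{−1} = 1 (mod 13).
  i = 3 (α = 4): (4−8)(4−11)(4−12)(4−3) = (−4)·(−7)·(−8)·1 = −224 ≡ 10, so v_3 = 10^{−1} = 4 (mod 13).
  i = 4 (α = 12): (12−8)(12−11)(12−4)(12−3) = 4·1·8·9 = 288 ≡ 2, so v_4 = 2^{−1} = 7 (mod 13).
  i = 5 (α = 3): (3−8)(3−11)(3−4)(3−12) = (−5)·(−8)·(−1)·(−9) = 360 ≡ 9, so v_5 = 9^{−1} = 3 (mod 13).
  v = [11, 1, 4, 7, 3].
Step 2: syndromes of r = [5, 12, 0, 5, 2] (all sums mod 13).
  S_0 = Σ v_i r_i = 11·5 + 1·12 + 4·0 + 7·5 + 3·2 = 108 ≡ 4.
  S_1 = Σ v_i α_i r_i = 11·8·5 + 1·11·12 + 4·4·0 + 7·12·5 + 3·3·2 = 1010 ≡ 9.
  α_i^2 mod 13 = [12, 4, 3, 1, 9].
  S_2 = Σ v_i α_i^2 r_i = 11·12·5 + 1·4·12 + 4·3·0 + 7·1·5 + 3·9·2 = 797 ≡ 4.
  S = (4, 9, 4) ≠ 0, so r is not a codeword (an error is present).
Step 3: locate the error. For a single error e at position i, S_ℓ = v_i·e·α_i^ℓ, so α_err = S_1/S_0.
  S_0^{−1} = 4^{−1} = 10 (mod 13), so α_err = 9·10 = 90 ≡ 12 = α_4. Error position i = 4.
  Consistency check: S_2/S_1 = 4·3 = 12 ≡ 12 = α_err ✓ (single-error assumption holds).
Step 4: error magnitude e = S_0/v_4 = S_0·∏_{j≠4}(α_4 − α_j) = 4·2 = 8 ≡ 8 (mod 13).
Step 5: correct position 4: c_4 = r_4 − e = 5 − 8 ≡ 10 (mod 13). Hence c = [5, 12, 0, 10, 2].
  Check: interpolating c through the α_i gives m(x) = 8 + 11·x (degree < 2) with m(α_i) = c_i for every i, so c is indeed a codeword.


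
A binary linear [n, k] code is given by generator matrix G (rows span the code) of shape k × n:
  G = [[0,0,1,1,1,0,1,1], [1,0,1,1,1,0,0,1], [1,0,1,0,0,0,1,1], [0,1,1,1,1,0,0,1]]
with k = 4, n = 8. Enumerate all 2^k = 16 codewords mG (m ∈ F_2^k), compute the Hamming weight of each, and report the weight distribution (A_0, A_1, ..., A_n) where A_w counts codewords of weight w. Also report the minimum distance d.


Weight distribution: A_0 = 1, A_2 = 4, A_3 = 3, A_4 = 3, A_5 = 4, A_7 = 1. Minimum distance d = 2.

Enumerate all 2^4 = 16 messages m ∈ F_2^4.
For each, compute codeword c = mG in F_2^8, then tally its weight.
  m = 0000 → c = 00000000, weight = 0.
  m = 1000 → c = 00111011, weight = 5.
  m = 0100 → c = 10111001, weight = 5.
  m = 1100 → c = 10000010, weight = 2.
  m = 0010 → c = 10100011, weight = 4.
  m = 1010 → c = 10011000, weight = 3.
  m = 0110 → c = 00011010, weight = 3.
  m = 1110 → c = 00100001, weight = 2.
  m = 0001 → c = 01111001, weight = 5.
  m = 1001 → c = 01000010, weight = 2.
  m = 0101 → c = 11000000, weight = 2.
  m = 1101 → c = 11111011, weight = 7.
  m = 0011 → c = 11011010, weight = 5.
  m = 1011 → c = 11100001, weight = 4.
  m = 0111 → c = 01100011, weight = 4.
  m = 1111 → c = 01011000, weight = 3.
Tally weights:
  weight 0: 1 codewords.
  weight 2: 4 codewords.
  weight 3: 3 codewords.
  weight 4: 3 codewords.
  weight 5: 4 codewords.
  weight 7: 1 codewords.
Minimum distance d = smallest w > 0 with A_w > 0 = 2.
Sanity: Σ A_w = 16 = 2^4 = 16 ✓.


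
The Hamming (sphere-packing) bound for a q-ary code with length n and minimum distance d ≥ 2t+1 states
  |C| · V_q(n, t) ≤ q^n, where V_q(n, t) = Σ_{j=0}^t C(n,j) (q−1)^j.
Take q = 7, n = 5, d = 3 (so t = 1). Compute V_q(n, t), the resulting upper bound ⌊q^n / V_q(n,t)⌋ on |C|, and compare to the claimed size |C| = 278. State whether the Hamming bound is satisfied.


V_q(n, t) = 31, q^n = 16807, Hamming bound = 542, |C| = 278 ≤ bound (satisfied).

Step 1: Compute V_q(n, t) = Σ_{j=0}^1 C(n, j) (q−1)^j.
  j = 0: C(5,0)·(6)^0 = 1·1 = 1.
  j = 1: C(5,1)·(6)^1 = 5·6 = 30.
  V_q(n, t) = 1 + 30 = 31.
Step 2: q^n = 7^5 = 16807.
Step 3: Hamming bound ⌊q^n / V_q(n,t)⌋ = ⌊16807/31⌋ = 542.
Step 4: Compare |C| = 278 to 542: satisfied.
The claimed |C| lies below the Hamming bound.


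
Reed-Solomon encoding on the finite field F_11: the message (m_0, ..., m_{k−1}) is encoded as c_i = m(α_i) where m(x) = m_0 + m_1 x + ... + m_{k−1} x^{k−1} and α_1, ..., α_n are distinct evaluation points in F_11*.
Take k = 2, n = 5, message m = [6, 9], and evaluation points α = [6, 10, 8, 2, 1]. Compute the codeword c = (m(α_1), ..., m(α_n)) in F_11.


c = [5, 8, 1, 2, 4]

Message polynomial: m(x) = 6 + 9·x (mod 11).
For each evaluation point α_i, compute m(α_i) mod 11:
  α_1 = 6: Horner steps 9 → 5, so m(6) = 5.
  α_2 = 10: Horner steps 9 → 8, so m(10) = 8.
  α_3 = 8: Horner steps 9 → 1, so m(8) = 1.
  α_4 = 2: Horner steps 9 → 2, so m(2) = 2.
  α_5 = 1: Horner steps 9 → 4, so m(1) = 4.
Codeword c = [5, 8, 1, 2, 4] ∈ F_11^5.


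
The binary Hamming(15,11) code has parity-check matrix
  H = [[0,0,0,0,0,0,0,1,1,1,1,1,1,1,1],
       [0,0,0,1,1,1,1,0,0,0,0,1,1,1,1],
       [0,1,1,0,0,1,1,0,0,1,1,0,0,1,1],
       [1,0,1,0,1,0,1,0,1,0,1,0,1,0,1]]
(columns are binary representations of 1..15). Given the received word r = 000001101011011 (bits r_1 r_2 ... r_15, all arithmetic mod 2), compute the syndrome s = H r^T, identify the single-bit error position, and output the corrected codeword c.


s = (1, 1, 1, 0)^T, error position = 14, corrected codeword c = 000001101011001

Compute s = H r^T mod 2 one row at a time:
  s_1 = 0 + 1 + 0 + 1 + 1 + 0 + 1 + 1 = 5 ≡ 1 (mod 2).
  s_2 = 0 + 0 + 1 + 1 + 1 + 0 + 1 + 1 = 5 ≡ 1 (mod 2).
  s_3 = 0 + 0 + 1 + 1 + 0 + 1 + 1 + 1 = 5 ≡ 1 (mod 2).
  s_4 = 0 + 0 + 0 + 1 + 1 + 1 + 0 + 1 = 4 ≡ 0 (mod 2).
s = (1, 1, 1, 0)^T — this equals column 14 of H (binary 1110), so error is at position 14.
Correct: flip bit 14 of r = 000001101011011 to get c = 000001101011001.


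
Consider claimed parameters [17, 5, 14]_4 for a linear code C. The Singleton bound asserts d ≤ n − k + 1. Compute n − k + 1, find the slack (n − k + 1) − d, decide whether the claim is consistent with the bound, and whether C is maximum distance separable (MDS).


Singleton RHS = n − k + 1 = 13, slack = -1, bound violated (no such code; not MDS).

Singleton bound: d ≤ n − k + 1.
Here n = 17, k = 5, so n − k + 1 = 13.
Given d = 14, check d ≤ 13: NO.
Slack = (n − k + 1) − d = -1.
The slack is negative: d = 14 exceeds n − k + 1 = 13 by 1, so the Singleton bound is violated and no linear [17, 5, 14]_4 code can exist. In particular it is not MDS (MDS requires d = n − k + 1 exactly).
Description: the claimed parameters are [17, 5, 14]_4; such a code would be impossible (violates the Singleton bound).


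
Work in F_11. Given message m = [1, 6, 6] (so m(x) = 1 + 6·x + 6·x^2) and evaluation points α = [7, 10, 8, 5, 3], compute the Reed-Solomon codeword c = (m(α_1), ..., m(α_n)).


c = [7, 1, 4, 5, 7]

Message polynomial: m(x) = 1 + 6·x + 6·x^2 (mod 11).
For each evaluation point α_i, compute m(α_i) mod 11:
  α_1 = 7: Horner steps 6 → 4 → 7, so m(7) = 7.
  α_2 = 10: Horner steps 6 → 0 → 1, so m(10) = 1.
  α_3 = 8: Horner steps 6 → 10 → 4, so m(8) = 4.
  α_4 = 5: Horner steps 6 → 3 → 5, so m(5) = 5.
  α_5 = 3: Horner steps 6 → 2 → 7, so m(3) = 7.
Codeword c = [7, 1, 4, 5, 7] ∈ F_11^5.


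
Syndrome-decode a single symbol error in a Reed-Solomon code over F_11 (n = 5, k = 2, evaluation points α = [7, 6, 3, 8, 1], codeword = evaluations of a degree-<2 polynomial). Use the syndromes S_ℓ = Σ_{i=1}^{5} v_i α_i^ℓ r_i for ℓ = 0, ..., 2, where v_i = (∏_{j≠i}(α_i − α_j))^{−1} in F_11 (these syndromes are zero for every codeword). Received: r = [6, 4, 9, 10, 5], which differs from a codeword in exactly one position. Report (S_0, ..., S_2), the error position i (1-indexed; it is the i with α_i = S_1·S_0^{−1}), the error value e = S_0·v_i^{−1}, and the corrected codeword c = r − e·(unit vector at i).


S = (6, 4, 10), error at position 4, error magnitude e = 2, c = [6, 4, 9, 8, 5].

Step 1: column multipliers v_i = (∏_{j≠i}(α_i − α_j))^{−1} mod 11.
  i = 1 (α = 7): (7−6)(7−3)(7−8)(7−1) = 1·4·(−1)·6 = −24 ≡ 9, so v_1 = 9^{−1} = 5 (mod 11).
  i = 2 (α = 6): (6−7)(6−3)(6−8)(6−1) = (−1)·3·(−2)·5 = 30 ≡ 8, so v_2 = 8^{−1} = 7 (mod 11).
  i = 3 (α = 3): (3−7)(3−6)(3−8)(3−1) = (−4)·(−3)·(−5)·2 = −120 ≡ 1, so v_3 = 1^{−1} = 1 (mod 11).
  i = 4 (α = 8): (8−7)(8−6)(8−3)(8−1) = 1·2·5·7 = 70 ≡ 4, so v_4 = 4^{−1} = 3 (mod 11).
  i = 5 (α = 1): (1−7)(1−6)(1−3)(1−8) = (−6)·(−5)·(−2)·(−7) = 420 ≡ 2, so v_5 = 2^{−1} = 6 (mod 11).
  v = [5, 7, 1, 3, 6].
Step 2: syndromes of r = [6, 4, 9, 10, 5] (all sums mod 11).
  S_0 = Σ v_i r_i = 5·6 + 7·4 + 1·9 + 3·10 + 6·5 = 127 ≡ 6.
  S_1 = Σ v_i α_i r_i = 5·7·6 + 7·6·4 + 1·3·9 + 3·8·10 + 6·1·5 = 675 ≡ 4.
  α_i^2 mod 11 = [5, 3, 9, 9, 1].
  S_2 = Σ v_i α_i^2 r_i = 5·5·6 + 7·3·4 + 1·9·9 + 3·9·10 + 6·1·5 = 615 ≡ 10.
  S = (6, 4, 10) ≠ 0, so r is not a codeword (an error is present).
Step 3: locate the error. For a single error e at position i, S_ℓ = v_i·e·α_i^ℓ, so α_err = S_1/S_0.
  S_0^{−1} = 6^{−1} = 2 (mod 11), so α_err = 4·2 = 8 ≡ 8 = α_4. Error position i = 4.
  Consistency check: S_2/S_1 = 10·3 = 30 ≡ 8 = α_err ✓ (single-error assumption holds).
Step 4: error magnitude e = S_0/v_4 = S_0·∏_{j≠4}(α_4 − α_j) = 6·4 = 24 ≡ 2 (mod 11).
Step 5: correct position 4: c_4 = r_4 − e = 10 − 2 ≡ 8 (mod 11). Hence c = [6, 4, 9, 8, 5].
  Check: interpolating c through the α_i gives m(x) = 3 + 2·x (degree < 2) with m(α_i) = c_i for every i, so c is indeed a codeword.


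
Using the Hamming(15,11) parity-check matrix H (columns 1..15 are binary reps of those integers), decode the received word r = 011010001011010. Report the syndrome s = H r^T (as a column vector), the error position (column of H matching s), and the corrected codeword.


s = (0, 1, 0, 0)^T, error position = 4, corrected codeword c = 011110001011010

Compute s = H r^T mod 2 one row at a time:
  s_1 = 0 + 1 + 0 + 1 + 1 + 0 + 1 + 0 = 4 ≡ 0 (mod 2).
  s_2 = 0 + 1 + 0 + 0 + 1 + 0 + 1 + 0 = 3 ≡ 1 (mod 2).
  s_3 = 1 + 1 + 0 + 0 + 0 + 1 + 1 + 0 = 4 ≡ 0 (mod 2).
  s_4 = 0 + 1 + 1 + 0 + 1 + 1 + 0 + 0 = 4 ≡ 0 (mod 2).
s = (0, 1, 0, 0)^T — this equals column 4 of H (binary 0100), so error is at position 4.
Correct: flip bit 4 of r = 011010001011010 to get c = 011110001011010.


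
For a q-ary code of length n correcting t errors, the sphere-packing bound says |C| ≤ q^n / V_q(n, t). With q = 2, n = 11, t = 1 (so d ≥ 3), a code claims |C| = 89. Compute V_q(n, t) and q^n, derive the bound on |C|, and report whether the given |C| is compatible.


V_q(n, t) = 12, q^n = 2048, Hamming bound = 170, |C| = 89 ≤ bound (satisfied).

Step 1: Compute V_q(n, t) = Σ_{j=0}^1 C(n, j) (q−1)^j.
  j = 0: C(11,0)·(1)^0 = 1·1 = 1.
  j = 1: C(11,1)·(1)^1 = 11·1 = 11.
  V_q(n, t) = 1 + 11 = 12.
Step 2: q^n = 2^11 = 2048.
Step 3: Hamming bound ⌊q^n / V_q(n,t)⌋ = ⌊2048/12⌋ = 170.
Step 4: Compare |C| = 89 to 170: satisfied.
The claimed |C| lies below the Hamming bound.


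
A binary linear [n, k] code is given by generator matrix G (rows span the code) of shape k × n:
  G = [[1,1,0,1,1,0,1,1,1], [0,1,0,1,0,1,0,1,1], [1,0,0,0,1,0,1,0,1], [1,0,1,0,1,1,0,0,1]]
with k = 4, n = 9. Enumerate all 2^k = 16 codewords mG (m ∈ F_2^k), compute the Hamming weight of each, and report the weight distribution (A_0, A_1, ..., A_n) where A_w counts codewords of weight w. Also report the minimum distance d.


Weight distribution: A_0 = 1, A_2 = 1, A_3 = 4, A_4 = 2, A_5 = 2, A_6 = 3, A_7 = 2, A_8 = 1. Minimum distance d = 2.

Enumerate all 2^4 = 16 messages m ∈ F_2^4.
For each, compute codeword c = mG in F_2^9, then tally its weight.
  m = 0000 → c = 000000000, weight = 0.
  m = 1000 → c = 110110111, weight = 7.
  m = 0100 → c = 010101011, weight = 5.
  m = 1100 → c = 100011100, weight = 4.
  m = 0010 → c = 100010101, weight = 4.
  m = 1010 → c = 010100010, weight = 3.
  m = 0110 → c = 110111110, weight = 7.
  m = 1110 → c = 000001001, weight = 2.
  m = 0001 → c = 101011001, weight = 5.
  m = 1001 → c = 011101110, weight = 6.
  m = 0101 → c = 111110010, weight = 6.
  m = 1101 → c = 001000101, weight = 3.
  m = 0011 → c = 001001100, weight = 3.
  m = 1011 → c = 111111011, weight = 8.
  m = 0111 → c = 011100111, weight = 6.
  m = 1111 → c = 101010000, weight = 3.
Tally weights:
  weight 0: 1 codewords.
  weight 2: 1 codewords.
  weight 3: 4 codewords.
  weight 4: 2 codewords.
  weight 5: 2 codewords.
  weight 6: 3 codewords.
  weight 7: 2 codewords.
  weight 8: 1 codewords.
Minimum distance d = smallest w > 0 with A_w > 0 = 2.
Sanity: Σ A_w = 16 = 2^4 = 16 ✓.


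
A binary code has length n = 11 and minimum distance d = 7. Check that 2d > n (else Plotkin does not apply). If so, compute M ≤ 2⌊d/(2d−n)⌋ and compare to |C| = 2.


Plotkin bound M ≤ 4; given |C| = 2 ≤ bound (satisfied).

Check applicability: 2d = 14, n = 11.
2d − n = 3 > 0, so Plotkin applies.
Compute d/(2d−n) = 7/3 ≈ 2.3333.
⌊d/(2d−n)⌋ = 2.
Plotkin bound: M ≤ 2·2 = 4.
Given |C| = 2, check: satisfied.
This |C| is below the Plotkin bound.


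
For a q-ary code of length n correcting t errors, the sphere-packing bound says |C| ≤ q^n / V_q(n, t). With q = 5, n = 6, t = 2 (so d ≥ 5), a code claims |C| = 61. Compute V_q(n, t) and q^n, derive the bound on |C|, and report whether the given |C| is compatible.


V_q(n, t) = 265, q^n = 15625, Hamming bound = 58, |C| = 61 > bound (violated).

Step 1: Compute V_q(n, t) = Σ_{j=0}^2 C(n, j) (q−1)^j.
  j = 0: C(6,0)·(4)^0 = 1·1 = 1.
  j = 1: C(6,1)·(4)^1 = 6·4 = 24.
  j = 2: C(6,2)·(4)^2 = 15·16 = 240.
  V_q(n, t) = 1 + 24 + 240 = 265.
Step 2: q^n = 5^6 = 15625.
Step 3: Hamming bound ⌊q^n / V_q(n,t)⌋ = ⌊15625/265⌋ = 58.
Step 4: Compare |C| = 61 to 58: violated.
The claimed |C| lies above the Hamming bound, so no 5-ary code of length 6 with d ≥ 5 can have 61 codewords.


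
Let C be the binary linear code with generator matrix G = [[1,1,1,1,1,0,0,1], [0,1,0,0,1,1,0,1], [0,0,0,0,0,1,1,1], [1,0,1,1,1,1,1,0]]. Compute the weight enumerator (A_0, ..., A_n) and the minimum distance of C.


Weight distribution: A_0 = 1, A_1 = 1, A_2 = 1, A_3 = 3, A_4 = 3, A_5 = 3, A_6 = 3, A_7 = 1. Minimum distance d = 1.

Enumerate all 2^4 = 16 messages m ∈ F_2^4.
For each, compute codeword c = mG in F_2^8, then tally its weight.
  m = 0000 → c = 00000000, weight = 0.
  m = 1000 → c = 11111001, weight = 6.
  m = 0100 → c = 01001101, weight = 4.
  m = 1100 → c = 10110100, weight = 4.
  m = 0010 → c = 00000111, weight = 3.
  m = 1010 → c = 11111110, weight = 7.
  m = 0110 → c = 01001010, weight = 3.
  m = 1110 → c = 10110011, weight = 5.
  m = 0001 → c = 10111110, weight = 6.
  m = 1001 → c = 01000111, weight = 4.
  m = 0101 → c = 11110011, weight = 6.
  m = 1101 → c = 00001010, weight = 2.
  m = 0011 → c = 10111001, weight = 5.
  m = 1011 → c = 01000000, weight = 1.
  m = 0111 → c = 11110100, weight = 5.
  m = 1111 → c = 00001101, weight = 3.
Tally weights:
  weight 0: 1 codewords.
  weight 1: 1 codewords.
  weight 2: 1 codewords.
  weight 3: 3 codewords.
  weight 4: 3 codewords.
  weight 5: 3 codewords.
  weight 6: 3 codewords.
  weight 7: 1 codewords.
Minimum distance d = smallest w > 0 with A_w > 0 = 1.
Sanity: Σ A_w = 16 = 2^4 = 16 ✓.


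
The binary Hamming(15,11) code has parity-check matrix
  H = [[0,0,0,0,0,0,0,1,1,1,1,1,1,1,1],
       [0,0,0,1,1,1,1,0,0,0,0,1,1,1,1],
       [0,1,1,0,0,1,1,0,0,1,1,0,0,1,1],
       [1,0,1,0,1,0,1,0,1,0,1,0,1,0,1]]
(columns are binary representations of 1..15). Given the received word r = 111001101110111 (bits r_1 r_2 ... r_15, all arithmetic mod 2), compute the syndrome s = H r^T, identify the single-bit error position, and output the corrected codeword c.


s = (0, 1, 0, 1)^T, error position = 5, corrected codeword c = 111011101110111

Compute s = H r^T mod 2 one row at a time:
  s_1 = 0 + 1 + 1 + 1 + 0 + 1 + 1 + 1 = 6 ≡ 0 (mod 2).
  s_2 = 0 + 0 + 1 + 1 + 0 + 1 + 1 + 1 = 5 ≡ 1 (mod 2).
  s_3 = 1 + 1 + 1 + 1 + 1 + 1 + 1 + 1 = 8 ≡ 0 (mod 2).
  s_4 = 1 + 1 + 0 + 1 + 1 + 1 + 1 + 1 = 7 ≡ 1 (mod 2).
s = (0, 1, 0, 1)^T — this equals column 5 of H (binary 0101), so error is at position 5.
Correct: flip bit 5 of r = 111001101110111 to get c = 111011101110111.


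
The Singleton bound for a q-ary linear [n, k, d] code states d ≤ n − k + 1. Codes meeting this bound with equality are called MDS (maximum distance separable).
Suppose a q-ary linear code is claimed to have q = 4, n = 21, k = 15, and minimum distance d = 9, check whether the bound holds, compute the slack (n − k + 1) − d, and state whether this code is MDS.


Singleton RHS = n − k + 1 = 7, slack = -2, bound violated (no such code; not MDS).

Singleton bound: d ≤ n − k + 1.
Here n = 21, k = 15, so n − k + 1 = 7.
Given d = 9, check d ≤ 7: NO.
Slack = (n − k + 1) − d = -2.
The slack is negative: d = 9 exceeds n − k + 1 = 7 by 2, so the Singleton bound is violated and no linear [21, 15, 9]_4 code can exist. In particular it is not MDS (MDS requires d = n − k + 1 exactly).
Description: the claimed parameters are [21, 15, 9]_4; such a code would be impossible (violates the Singleton bound).


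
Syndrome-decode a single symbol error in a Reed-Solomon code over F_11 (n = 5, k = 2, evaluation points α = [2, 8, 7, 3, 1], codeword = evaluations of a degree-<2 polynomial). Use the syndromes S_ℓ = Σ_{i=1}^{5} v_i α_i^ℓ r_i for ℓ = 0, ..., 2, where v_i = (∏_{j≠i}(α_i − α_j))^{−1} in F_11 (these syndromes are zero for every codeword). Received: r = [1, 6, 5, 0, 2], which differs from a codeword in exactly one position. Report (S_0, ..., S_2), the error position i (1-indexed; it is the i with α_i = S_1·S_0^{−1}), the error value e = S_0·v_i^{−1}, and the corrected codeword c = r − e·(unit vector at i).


S = (9, 8, 1), error at position 3, error magnitude e = 9, c = [1, 6, 7, 0, 2].

Step 1: column multipliers v_i = (∏_{j≠i}(α_i − α_j))^{−1} mod 11.
  i = 1 (α = 2): (2−8)(2−7)(2−3)(2−1) = (−6)·(−5)·(−1)·1 = −30 ≡ 3, so v_1 = 3^{−1} = 4 (mod 11).
  i = 2 (α = 8): (8−2)(8−7)(8−3)(8−1) = 6·1·5·7 = 210 ≡ 1, so v_2 = 1^{−1} = 1 (mod 11).
  i = 3 (α = 7): (7−2)(7−8)(7−3)(7−1) = 5·(−1)·4·6 = −120 ≡ 1, so v_3 = 1^{−1} = 1 (mod 11).
  i = 4 (α = 3): (3−2)(3−8)(3−7)(3−1) = 1·(−5)·(−4)·2 = 40 ≡ 7, so v_4 = 7^{−1} = 8 (mod 11).
  i = 5 (α = 1): (1−2)(1−8)(1−7)(1−3) = (−1)·(−7)·(−6)·(−2) = 84 ≡ 7, so v_5 = 7^{−1} = 8 (mod 11).
  v = [4, 1, 1, 8, 8].
Step 2: syndromes of r = [1, 6, 5, 0, 2] (all sums mod 11).
  S_0 = Σ v_i r_i = 4·1 + 1·6 + 1·5 + 8·0 + 8·2 = 31 ≡ 9.
  S_1 = Σ v_i α_i r_i = 4·2·1 + 1·8·6 + 1·7·5 + 8·3·0 + 8·1·2 = 107 ≡ 8.
  α_i^2 mod 11 = [4, 9, 5, 9, 1].
  S_2 = Σ v_i α_i^2 r_i = 4·4·1 + 1·9·6 + 1·5·5 + 8·9·0 + 8·1·2 = 111 ≡ 1.
  S = (9, 8, 1) ≠ 0, so r is not a codeword (an error is present).
Step 3: locate the error. For a single error e at position i, S_ℓ = v_i·e·α_i^ℓ, so α_err = S_1/S_0.
  S_0^{−1} = 9^{−1} = 5 (mod 11), so α_err = 8·5 = 40 ≡ 7 = α_3. Error position i = 3.
  Consistency check: S_2/S_1 = 1·7 = 7 ≡ 7 = α_err ✓ (single-error assumption holds).
Step 4: error magnitude e = S_0/v_3 = S_0·∏_{j≠3}(α_3 − α_j) = 9·1 = 9 ≡ 9 (mod 11).
Step 5: correct position 3: c_3 = r_3 − e = 5 − 9 ≡ 7 (mod 11). Hence c = [1, 6, 7, 0, 2].
  Check: interpolating c through the α_i gives m(x) = 3 + 10·x (degree < 2) with m(α_i) = c_i for every i, so c is indeed a codeword.


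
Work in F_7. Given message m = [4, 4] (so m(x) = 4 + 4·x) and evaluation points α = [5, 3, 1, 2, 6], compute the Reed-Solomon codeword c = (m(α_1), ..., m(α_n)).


c = [3, 2, 1, 5, 0]

Message polynomial: m(x) = 4 + 4·x (mod 7).
For each evaluation point α_i, compute m(α_i) mod 7:
  α_1 = 5: Horner steps 4 → 3, so m(5) = 3.
  α_2 = 3: Horner steps 4 → 2, so m(3) = 2.
  α_3 = 1: Horner steps 4 → 1, so m(1) = 1.
  α_4 = 2: Horner steps 4 → 5, so m(2) = 5.
  α_5 = 6: Horner steps 4 → 0, so m(6) = 0.
Codeword c = [3, 2, 1, 5, 0] ∈ F_7^5.


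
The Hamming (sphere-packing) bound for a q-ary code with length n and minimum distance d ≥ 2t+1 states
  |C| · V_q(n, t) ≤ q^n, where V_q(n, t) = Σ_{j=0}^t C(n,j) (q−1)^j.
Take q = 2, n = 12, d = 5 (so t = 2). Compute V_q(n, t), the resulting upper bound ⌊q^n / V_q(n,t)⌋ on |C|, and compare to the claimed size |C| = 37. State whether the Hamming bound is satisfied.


V_q(n, t) = 79, q^n = 4096, Hamming bound = 51, |C| = 37 ≤ bound (satisfied).

Step 1: Compute V_q(n, t) = Σ_{j=0}^2 C(n, j) (q−1)^j.
  j = 0: C(12,0)·(1)^0 = 1·1 = 1.
  j = 1: C(12,1)·(1)^1 = 12·1 = 12.
  j = 2: C(12,2)·(1)^2 = 66·1 = 66.
  V_q(n, t) = 1 + 12 + 66 = 79.
Step 2: q^n = 2^12 = 4096.
Step 3: Hamming bound ⌊q^n / V_q(n,t)⌋ = ⌊4096/79⌋ = 51.
Step 4: Compare |C| = 37 to 51: satisfied.
The claimed |C| lies below the Hamming bound.


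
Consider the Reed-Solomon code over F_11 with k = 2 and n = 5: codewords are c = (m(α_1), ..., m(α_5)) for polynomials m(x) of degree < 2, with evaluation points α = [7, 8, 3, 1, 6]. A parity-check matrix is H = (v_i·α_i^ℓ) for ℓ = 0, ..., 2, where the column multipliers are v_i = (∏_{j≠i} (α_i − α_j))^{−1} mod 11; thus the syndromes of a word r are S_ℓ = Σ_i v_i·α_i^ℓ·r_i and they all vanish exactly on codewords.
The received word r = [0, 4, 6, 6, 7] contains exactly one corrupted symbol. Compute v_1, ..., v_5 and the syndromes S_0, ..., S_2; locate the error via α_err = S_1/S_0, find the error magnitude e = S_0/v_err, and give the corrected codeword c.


S = (4, 4, 4), error at position 4, error magnitude e = 8, c = [0, 4, 6, 9, 7].

Step 1: column multipliers v_i = (∏_{j≠i}(α_i − α_j))^{−1} mod 11.
  i = 1 (α = 7): (7−8)(7−3)(7−1)(7−6) = (−1)·4·6·1 = −24 ≡ 9, so v_1 = 9^{−1} = 5 (mod 11).
  i = 2 (α = 8): (8−7)(8−3)(8−1)(8−6) = 1·5·7·2 = 70 ≡ 4, so v_2 = 4^{−1} = 3 (mod 11).
  i = 3 (α = 3): (3−7)(3−8)(3−1)(3−6) = (−4)·(−5)·2·(−3) = −120 ≡ 1, so v_3 = 1^{−1} = 1 (mod 11).
  i = 4 (α = 1): (1−7)(1−8)(1−3)(1−6) = (−6)·(−7)·(−2)·(−5) = 420 ≡ 2, so v_4 = 2^{−1} = 6 (mod 11).
  i = 5 (α = 6): (6−7)(6−8)(6−3)(6−1) = (−1)·(−2)·3·5 = 30 ≡ 8, so v_5 = 8^{−1} = 7 (mod 11).
  v = [5, 3, 1, 6, 7].
Step 2: syndromes of r = [0, 4, 6, 6, 7] (all sums mod 11).
  S_0 = Σ v_i r_i = 5·0 + 3·4 + 1·6 + 6·6 + 7·7 = 103 ≡ 4.
  S_1 = Σ v_i α_i r_i = 5·7·0 + 3·8·4 + 1·3·6 + 6·1·6 + 7·6·7 = 444 ≡ 4.
  α_i^2 mod 11 = [5, 9, 9, 1, 3].
  S_2 = Σ v_i α_i^2 r_i = 5·5·0 + 3·9·4 + 1·9·6 + 6·1·6 + 7·3·7 = 345 ≡ 4.
  S = (4, 4, 4) ≠ 0, so r is not a codeword (an error is present).
Step 3: locate the error. For a single error e at position i, S_ℓ = v_i·e·α_i^ℓ, so α_err = S_1/S_0.
  S_0^{−1} = 4^{−1} = 3 (mod 11), so α_err = 4·3 = 12 ≡ 1 = α_4. Error position i = 4.
  Consistency check: S_2/S_1 = 4·3 = 12 ≡ 1 = α_err ✓ (single-error assumption holds).
Step 4: error magnitude e = S_0/v_4 = S_0·∏_{j≠4}(α_4 − α_j) = 4·2 = 8 ≡ 8 (mod 11).
Step 5: correct position 4: c_4 = r_4 − e = 6 − 8 ≡ 9 (mod 11). Hence c = [0, 4, 6, 9, 7].
  Check: interpolating c through the α_i gives m(x) = 5 + 4·x (degree < 2) with m(α_i) = c_i for every i, so c is indeed a codeword.


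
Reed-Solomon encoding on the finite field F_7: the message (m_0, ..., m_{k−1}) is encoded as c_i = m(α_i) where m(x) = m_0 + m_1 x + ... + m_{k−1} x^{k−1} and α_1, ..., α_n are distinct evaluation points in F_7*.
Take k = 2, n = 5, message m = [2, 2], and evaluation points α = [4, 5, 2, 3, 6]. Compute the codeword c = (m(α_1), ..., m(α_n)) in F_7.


c = [3, 5, 6, 1, 0]

Message polynomial: m(x) = 2 + 2·x (mod 7).
For each evaluation point α_i, compute m(α_i) mod 7:
  α_1 = 4: Horner steps 2 → 3, so m(4) = 3.
  α_2 = 5: Horner steps 2 → 5, so m(5) = 5.
  α_3 = 2: Horner steps 2 → 6, so m(2) = 6.
  α_4 = 3: Horner steps 2 → 1, so m(3) = 1.
  α_5 = 6: Horner steps 2 → 0, so m(6) = 0.
Codeword c = [3, 5, 6, 1, 0] ∈ F_7^5.


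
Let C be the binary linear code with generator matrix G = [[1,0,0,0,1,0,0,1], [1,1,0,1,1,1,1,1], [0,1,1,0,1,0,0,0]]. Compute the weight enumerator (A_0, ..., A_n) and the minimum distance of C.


Weight distribution: A_0 = 1, A_3 = 2, A_4 = 2, A_5 = 1, A_6 = 1, A_7 = 1. Minimum distance d = 3.

Enumerate all 2^3 = 8 messages m ∈ F_2^3.
For each, compute codeword c = mG in F_2^8, then tally its weight.
  m = 000 → c = 00000000, weight = 0.
  m = 100 → c = 10001001, weight = 3.
  m = 010 → c = 11011111, weight = 7.
  m = 110 → c = 01010110, weight = 4.
  m = 001 → c = 01101000, weight = 3.
  m = 101 → c = 11100001, weight = 4.
  m = 011 → c = 10110111, weight = 6.
  m = 111 → c = 00111110, weight = 5.
Tally weights:
  weight 0: 1 codewords.
  weight 3: 2 codewords.
  weight 4: 2 codewords.
  weight 5: 1 codewords.
  weight 6: 1 codewords.
  weight 7: 1 codewords.
Minimum distance d = smallest w > 0 with A_w > 0 = 3.
Sanity: Σ A_w = 8 = 2^3 = 8 ✓.


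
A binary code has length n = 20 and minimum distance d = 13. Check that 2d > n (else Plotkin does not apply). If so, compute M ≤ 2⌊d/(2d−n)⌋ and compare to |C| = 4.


Plotkin bound M ≤ 4; given |C| = 4 ≤ bound (satisfied).

Check applicability: 2d = 26, n = 20.
2d − n = 6 > 0, so Plotkin applies.
Compute d/(2d−n) = 13/6 ≈ 2.1667.
⌊d/(2d−n)⌋ = 2.
Plotkin bound: M ≤ 2·2 = 4.
Given |C| = 4, check: satisfied.
This |C| is at the Plotkin bound.


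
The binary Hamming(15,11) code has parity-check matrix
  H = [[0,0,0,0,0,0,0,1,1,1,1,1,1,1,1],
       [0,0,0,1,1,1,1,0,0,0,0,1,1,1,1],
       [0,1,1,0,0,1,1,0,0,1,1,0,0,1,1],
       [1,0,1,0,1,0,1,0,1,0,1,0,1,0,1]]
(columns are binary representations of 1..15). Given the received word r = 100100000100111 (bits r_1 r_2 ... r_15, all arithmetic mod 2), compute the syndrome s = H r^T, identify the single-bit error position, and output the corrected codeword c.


s = (0, 0, 1, 1)^T, error position = 3, corrected codeword c = 101100000100111

Compute s = H r^T mod 2 one row at a time:
  s_1 = 0 + 0 + 1 + 0 + 0 + 1 + 1 + 1 = 4 ≡ 0 (mod 2).
  s_2 = 1 + 0 + 0 + 0 + 0 + 1 + 1 + 1 = 4 ≡ 0 (mod 2).
  s_3 = 0 + 0 + 0 + 0 + 1 + 0 + 1 + 1 = 3 ≡ 1 (mod 2).
  s_4 = 1 + 0 + 0 + 0 + 0 + 0 + 1 + 1 = 3 ≡ 1 (mod 2).
s = (0, 0, 1, 1)^T — this equals column 3 of H (binary 0011), so error is at position 3.
Correct: flip bit 3 of r = 100100000100111 to get c = 101100000100111.


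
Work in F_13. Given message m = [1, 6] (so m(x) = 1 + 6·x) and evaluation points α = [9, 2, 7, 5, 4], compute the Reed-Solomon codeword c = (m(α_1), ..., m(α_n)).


c = [3, 0, 4, 5, 12]

Message polynomial: m(x) = 1 + 6·x (mod 13).
For each evaluation point α_i, compute m(α_i) mod 13:
  α_1 = 9: Horner steps 6 → 3, so m(9) = 3.
  α_2 = 2: Horner steps 6 → 0, so m(2) = 0.
  α_3 = 7: Horner steps 6 → 4, so m(7) = 4.
  α_4 = 5: Horner steps 6 → 5, so m(5) = 5.
  α_5 = 4: Horner steps 6 → 12, so m(4) = 12.
Codeword c = [3, 0, 4, 5, 12] ∈ F_13^5.


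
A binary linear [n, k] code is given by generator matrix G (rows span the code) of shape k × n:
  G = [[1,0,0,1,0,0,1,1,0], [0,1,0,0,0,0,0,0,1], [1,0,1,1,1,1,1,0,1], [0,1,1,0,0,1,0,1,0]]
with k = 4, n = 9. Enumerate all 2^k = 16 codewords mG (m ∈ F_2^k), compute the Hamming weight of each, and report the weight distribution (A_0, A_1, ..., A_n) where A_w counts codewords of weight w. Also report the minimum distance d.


Weight distribution: A_0 = 1, A_1 = 1, A_2 = 1, A_3 = 1, A_4 = 3, A_5 = 3, A_6 = 3, A_7 = 3. Minimum distance d = 1.

Enumerate all 2^4 = 16 messages m ∈ F_2^4.
For each, compute codeword c = mG in F_2^9, then tally its weight.
  m = 0000 → c = 000000000, weight = 0.
  m = 1000 → c = 100100110, weight = 4.
  m = 0100 → c = 010000001, weight = 2.
  m = 1100 → c = 110100111, weight = 6.
  m = 0010 → c = 101111101, weight = 7.
  m = 1010 → c = 001011011, weight = 5.
  m = 0110 → c = 111111100, weight = 7.
  m = 1110 → c = 011011010, weight = 5.
  m = 0001 → c = 011001010, weight = 4.
  m = 1001 → c = 111101100, weight = 6.
  m = 0101 → c = 001001011, weight = 4.
  m = 1101 → c = 101101101, weight = 6.
  m = 0011 → c = 110110111, weight = 7.
  m = 1011 → c = 010010001, weight = 3.
  m = 0111 → c = 100110110, weight = 5.
  m = 1111 → c = 000010000, weight = 1.
Tally weights:
  weight 0: 1 codewords.
  weight 1: 1 codewords.
  weight 2: 1 codewords.
  weight 3: 1 codewords.
  weight 4: 3 codewords.
  weight 5: 3 codewords.
  weight 6: 3 codewords.
  weight 7: 3 codewords.
Minimum distance d = smallest w > 0 with A_w > 0 = 1.
Sanity: Σ A_w = 16 = 2^4 = 16 ✓.


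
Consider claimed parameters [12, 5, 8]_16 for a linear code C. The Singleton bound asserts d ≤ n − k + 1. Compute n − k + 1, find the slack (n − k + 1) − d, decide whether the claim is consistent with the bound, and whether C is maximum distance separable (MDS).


Singleton RHS = n − k + 1 = 8, slack = 0, bound satisfied, MDS.

Singleton bound: d ≤ n − k + 1.
Here n = 12, k = 5, so n − k + 1 = 8.
Given d = 8, check d ≤ 8: YES.
Slack = (n − k + 1) − d = 0.
The code is MDS (slack = 0).
Description: the claimed parameters are [12, 5, 8]_16; such a code would be MDS (meets Singleton bound).


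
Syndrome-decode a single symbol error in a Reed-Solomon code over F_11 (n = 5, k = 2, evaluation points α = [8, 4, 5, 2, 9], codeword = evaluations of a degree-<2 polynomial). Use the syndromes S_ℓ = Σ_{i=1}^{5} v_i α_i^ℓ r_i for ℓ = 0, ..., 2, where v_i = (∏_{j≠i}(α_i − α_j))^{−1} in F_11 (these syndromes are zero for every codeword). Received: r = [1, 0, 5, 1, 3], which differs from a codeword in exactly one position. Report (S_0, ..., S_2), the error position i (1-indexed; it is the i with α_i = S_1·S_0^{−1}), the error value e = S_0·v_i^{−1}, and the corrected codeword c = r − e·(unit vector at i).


S = (5, 7, 1), error at position 1, error magnitude e = 3, c = [9, 0, 5, 1, 3].

Step 1: column multipliers v_i = (∏_{j≠i}(α_i − α_j))^{−1} mod 11.
  i = 1 (α = 8): (8−4)(8−5)(8−2)(8−9) = 4·3·6·(−1) = −72 ≡ 5, so v_1 = 5^{−1} = 9 (mod 11).
  i = 2 (α = 4): (4−8)(4−5)(4−2)(4−9) = (−4)·(−1)·2·(−5) = −40 ≡ 4, so v_2 = 4^{−1} = 3 (mod 11).
  i = 3 (α = 5): (5−8)(5−4)(5−2)(5−9) = (−3)·1·3·(−4) = 36 ≡ 3, so v_3 = 3^{−1} = 4 (mod 11).
  i = 4 (α = 2): (2−8)(2−4)(2−5)(2−9) = (−6)·(−2)·(−3)·(−7) = 252 ≡ 10, so v_4 = 10^{−1} = 10 (mod 11).
  i = 5 (α = 9): (9−8)(9−4)(9−5)(9−2) = 1·5·4·7 = 140 ≡ 8, so v_5 = 8^{−1} = 7 (mod 11).
  v = [9, 3, 4, 10, 7].
Step 2: syndromes of r = [1, 0, 5, 1, 3] (all sums mod 11).
  S_0 = Σ v_i r_i = 9·1 + 3·0 + 4·5 + 10·1 + 7·3 = 60 ≡ 5.
  S_1 = Σ v_i α_i r_i = 9·8·1 + 3·4·0 + 4·5·5 + 10·2·1 + 7·9·3 = 381 ≡ 7.
  α_i^2 mod 11 = [9, 5, 3, 4, 4].
  S_2 = Σ v_i α_i^2 r_i = 9·9·1 + 3·5·0 + 4·3·5 + 10·4·1 + 7·4·3 = 265 ≡ 1.
  S = (5, 7, 1) ≠ 0, so r is not a codeword (an error is present).
Step 3: locate the error. For a single error e at position i, S_ℓ = v_i·e·α_i^ℓ, so α_err = S_1/S_0.
  S_0^{−1} = 5^{−1} = 9 (mod 11), so α_err = 7·9 = 63 ≡ 8 = α_1. Error position i = 1.
  Consistency check: S_2/S_1 = 1·8 = 8 ≡ 8 = α_err ✓ (single-error assumption holds).
Step 4: error magnitude e = S_0/v_1 = S_0·∏_{j≠1}(α_1 − α_j) = 5·5 = 25 ≡ 3 (mod 11).
Step 5: correct position 1: c_1 = r_1 − e = 1 − 3 ≡ 9 (mod 11). Hence c = [9, 0, 5, 1, 3].
  Check: interpolating c through the α_i gives m(x) = 2 + 5·x (degree < 2) with m(α_i) = c_i for every i, so c is indeed a codeword.


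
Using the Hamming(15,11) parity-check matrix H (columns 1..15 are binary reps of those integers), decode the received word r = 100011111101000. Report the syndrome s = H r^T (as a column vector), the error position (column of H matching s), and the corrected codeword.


s = (0, 0, 1, 0)^T, error position = 2, corrected codeword c = 110011111101000

Compute s = H r^T mod 2 one row at a time:
  s_1 = 1 + 1 + 1 + 0 + 1 + 0 + 0 + 0 = 4 ≡ 0 (mod 2).
  s_2 = 0 + 1 + 1 + 1 + 1 + 0 + 0 + 0 = 4 ≡ 0 (mod 2).
  s_3 = 0 + 0 + 1 + 1 + 1 + 0 + 0 + 0 = 3 ≡ 1 (mod 2).
  s_4 = 1 + 0 + 1 + 1 + 1 + 0 + 0 + 0 = 4 ≡ 0 (mod 2).
s = (0, 0, 1, 0)^T — this equals column 2 of H (binary 0010), so error is at position 2.
Correct: flip bit 2 of r = 100011111101000 to get c = 110011111101000.


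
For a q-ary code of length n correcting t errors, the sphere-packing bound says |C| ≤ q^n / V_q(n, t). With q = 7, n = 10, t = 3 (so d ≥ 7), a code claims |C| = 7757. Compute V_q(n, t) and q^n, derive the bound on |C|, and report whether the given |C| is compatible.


V_q(n, t) = 27601, q^n = 282475249, Hamming bound = 10234, |C| = 7757 ≤ bound (satisfied).

Step 1: Compute V_q(n, t) = Σ_{j=0}^3 C(n, j) (q−1)^j.
  j = 0: C(10,0)·(6)^0 = 1·1 = 1.
  j = 1: C(10,1)·(6)^1 = 10·6 = 60.
  j = 2: C(10,2)·(6)^2 = 45·36 = 1620.
  j = 3: C(10,3)·(6)^3 = 120·216 = 25920.
  V_q(n, t) = 1 + 60 + 1620 + 25920 = 27601.
Step 2: q^n = 7^10 = 282475249.
Step 3: Hamming bound ⌊q^n / V_q(n,t)⌋ = ⌊282475249/27601⌋ = 10234.
Step 4: Compare |C| = 7757 to 10234: satisfied.
The claimed |C| lies below the Hamming bound.


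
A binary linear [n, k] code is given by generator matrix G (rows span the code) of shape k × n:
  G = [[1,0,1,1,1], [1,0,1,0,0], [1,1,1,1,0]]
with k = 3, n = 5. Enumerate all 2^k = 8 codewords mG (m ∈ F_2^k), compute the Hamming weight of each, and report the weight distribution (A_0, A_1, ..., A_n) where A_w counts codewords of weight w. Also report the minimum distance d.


Weight distribution: A_0 = 1, A_2 = 4, A_4 = 3. Minimum distance d = 2.

Enumerate all 2^3 = 8 messages m ∈ F_2^3.
For each, compute codeword c = mG in F_2^5, then tally its weight.
  m = 000 → c = 00000, weight = 0.
  m = 100 → c = 10111, weight = 4.
  m = 010 → c = 10100, weight = 2.
  m = 110 → c = 00011, weight = 2.
  m = 001 → c = 11110, weight = 4.
  m = 101 → c = 01001, weight = 2.
  m = 011 → c = 01010, weight = 2.
  m = 111 → c = 11101, weight = 4.
Tally weights:
  weight 0: 1 codewords.
  weight 2: 4 codewords.
  weight 4: 3 codewords.
Minimum distance d = smallest w > 0 with A_w > 0 = 2.
Sanity: Σ A_w = 8 = 2^3 = 8 ✓.


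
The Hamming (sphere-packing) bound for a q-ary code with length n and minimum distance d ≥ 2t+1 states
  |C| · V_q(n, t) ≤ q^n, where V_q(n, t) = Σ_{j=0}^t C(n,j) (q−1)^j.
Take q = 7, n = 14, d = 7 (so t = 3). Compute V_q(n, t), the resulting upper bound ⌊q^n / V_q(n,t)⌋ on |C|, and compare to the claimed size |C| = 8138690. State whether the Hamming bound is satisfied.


V_q(n, t) = 81985, q^n = 678223072849, Hamming bound = 8272526, |C| = 8138690 ≤ bound (satisfied).

Step 1: Compute V_q(n, t) = Σ_{j=0}^3 C(n, j) (q−1)^j.
  j = 0: C(14,0)·(6)^0 = 1·1 = 1.
  j = 1: C(14,1)·(6)^1 = 14·6 = 84.
  j = 2: C(14,2)·(6)^2 = 91·36 = 3276.
  j = 3: C(14,3)·(6)^3 = 364·216 = 78624.
  V_q(n, t) = 1 + 84 + 3276 + 78624 = 81985.
Step 2: q^n = 7^14 = 678223072849.
Step 3: Hamming bound ⌊q^n / V_q(n,t)⌋ = ⌊678223072849/81985⌋ = 8272526.
Step 4: Compare |C| = 8138690 to 8272526: satisfied.
The claimed |C| lies below the Hamming bound.


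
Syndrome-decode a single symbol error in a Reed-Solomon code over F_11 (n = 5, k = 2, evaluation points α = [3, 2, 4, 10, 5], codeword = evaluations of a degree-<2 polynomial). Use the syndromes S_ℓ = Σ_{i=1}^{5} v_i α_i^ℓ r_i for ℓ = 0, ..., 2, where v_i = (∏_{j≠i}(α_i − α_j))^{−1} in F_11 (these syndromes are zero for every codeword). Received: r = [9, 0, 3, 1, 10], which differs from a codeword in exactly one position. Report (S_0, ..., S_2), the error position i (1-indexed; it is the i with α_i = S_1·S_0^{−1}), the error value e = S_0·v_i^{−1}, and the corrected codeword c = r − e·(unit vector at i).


S = (3, 9, 5), error at position 1, error magnitude e = 2, c = [7, 0, 3, 1, 10].

Step 1: column multipliers v_i = (∏_{j≠i}(α_i − α_j))^{−1} mod 11.
  i = 1 (α = 3): (3−2)(3−4)(3−10)(3−5) = 1·(−1)·(−7)·(−2) = −14 ≡ 8, so v_1 = 8^{−1} = 7 (mod 11).
  i = 2 (α = 2): (2−3)(2−4)(2−10)(2−5) = (−1)·(−2)·(−8)·(−3) = 48 ≡ 4, so v_2 = 4^{−1} = 3 (mod 11).
  i = 3 (α = 4): (4−3)(4−2)(4−10)(4−5) = 1·2·(−6)·(−1) = 12 ≡ 1, so v_3 = 1^{−1} = 1 (mod 11).
  i = 4 (α = 10): (10−3)(10−2)(10−4)(10−5) = 7·8·6·5 = 1680 ≡ 8, so v_4 = 8^{−1} = 7 (mod 11).
  i = 5 (α = 5): (5−3)(5−2)(5−4)(5−10) = 2·3·1·(−5) = −30 ≡ 3, so v_5 = 3^{−1} = 4 (mod 11).
  v = [7, 3, 1, 7, 4].
Step 2: syndromes of r = [9, 0, 3, 1, 10] (all sums mod 11).
  S_0 = Σ v_i r_i = 7·9 + 3·0 + 1·3 + 7·1 + 4·10 = 113 ≡ 3.
  S_1 = Σ v_i α_i r_i = 7·3·9 + 3·2·0 + 1·4·3 + 7·10·1 + 4·5·10 = 471 ≡ 9.
  α_i^2 mod 11 = [9, 4, 5, 1, 3].
  S_2 = Σ v_i α_i^2 r_i = 7·9·9 + 3·4·0 + 1·5·3 + 7·1·1 + 4·3·10 = 709 ≡ 5.
  S = (3, 9, 5) ≠ 0, so r is not a codeword (an error is present).
Step 3: locate the error. For a single error e at position i, S_ℓ = v_i·e·α_i^ℓ, so α_err = S_1/S_0.
  S_0^{−1} = 3^{−1} = 4 (mod 11), so α_err = 9·4 = 36 ≡ 3 = α_1. Error position i = 1.
  Consistency check: S_2/S_1 = 5·5 = 25 ≡ 3 = α_err ✓ (single-error assumption holds).
Step 4: error magnitude e = S_0/v_1 = S_0·∏_{j≠1}(α_1 − α_j) = 3·8 = 24 ≡ 2 (mod 11).
Step 5: correct position 1: c_1 = r_1 − e = 9 − 2 ≡ 7 (mod 11). Hence c = [7, 0, 3, 1, 10].
  Check: interpolating c through the α_i gives m(x) = 8 + 7·x (degree < 2) with m(α_i) = c_i for every i, so c is indeed a codeword.
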